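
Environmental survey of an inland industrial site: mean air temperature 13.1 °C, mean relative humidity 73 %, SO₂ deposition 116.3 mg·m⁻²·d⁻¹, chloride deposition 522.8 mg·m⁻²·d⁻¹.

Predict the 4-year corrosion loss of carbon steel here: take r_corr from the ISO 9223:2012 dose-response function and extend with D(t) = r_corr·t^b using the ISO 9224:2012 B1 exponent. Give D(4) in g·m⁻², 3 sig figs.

carbon steel: f(T) = -0.054·(T−10) [T>10 °C] = -0.1674
  SO₂ term: 1.77·116.3^0.52·exp(0.02·73-0.1674) = 76.46
  Cl⁻ term: 0.102·522.8^0.62·exp(0.033·73+0.04·13.1) = 92.84
  r_corr = 76.46 + 92.84 = 169.3 μm/a
Power-law: D(4) = r_corr · 4^0.523
  D(4) = 169.3 × 4^0.523 = 169.3 × 2.065 = 349.6 μm
  Mass loss = 349.6 μm × 7.85 g/cm³ = 2744 g·m⁻²

D(4) = 2.74e+03 g·m⁻²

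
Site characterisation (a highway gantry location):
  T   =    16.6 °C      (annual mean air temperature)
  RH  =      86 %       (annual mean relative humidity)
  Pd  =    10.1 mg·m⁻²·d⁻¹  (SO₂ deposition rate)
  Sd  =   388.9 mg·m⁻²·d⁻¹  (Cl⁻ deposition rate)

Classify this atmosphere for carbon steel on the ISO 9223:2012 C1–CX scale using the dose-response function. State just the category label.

carbon steel: f(T) = -0.054·(T−10) [T>10 °C] = -0.3564
  sulphur-dioxide contribution → 23.04 μm/a
  chloride contribution → 136.5 μm/a
  total first-year rate 159.6 μm/a
160 μm/a falls in (80, 200] for carbon steel → category C5

C5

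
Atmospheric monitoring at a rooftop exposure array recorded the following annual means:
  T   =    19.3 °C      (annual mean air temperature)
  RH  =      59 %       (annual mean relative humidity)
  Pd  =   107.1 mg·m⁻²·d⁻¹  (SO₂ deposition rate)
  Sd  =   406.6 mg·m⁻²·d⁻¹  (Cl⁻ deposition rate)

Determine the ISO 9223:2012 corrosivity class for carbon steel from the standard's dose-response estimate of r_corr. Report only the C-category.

C5

carbon steel: temperature factor f = -0.054·(9.3) = -0.5022
  sulphur-dioxide contribution → 39.61 μm/a
  chloride contribution → 64.14 μm/a
  total first-year rate 103.8 μm/a
ISO 9223 Table 2 (carbon steel): 80 < 104 ≤ 200 μm/a ⇒ C5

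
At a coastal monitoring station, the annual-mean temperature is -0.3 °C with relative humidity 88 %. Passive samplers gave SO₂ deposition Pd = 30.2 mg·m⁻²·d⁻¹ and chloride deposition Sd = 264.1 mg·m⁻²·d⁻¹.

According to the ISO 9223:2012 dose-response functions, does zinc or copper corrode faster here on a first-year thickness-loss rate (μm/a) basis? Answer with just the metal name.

zinc

zinc: temperature factor f = +0.038·(-10.3) = -0.3914
  SO₂ term: 0.0129·30.2^0.44·exp(0.046·88-0.3914) = 2.238
  Cl⁻ term: 0.0175·264.1^0.57·exp(0.008·88+0.085·-0.3) = 0.8282
  sum: 2.238 + 0.8282 → r_corr = 3.066 μm/a
copper: T≤10 °C ⇒ hinge +0.126·(-0.3−10) = -1.2978
  Pd branch = 0.0053·Pd^0.26·e^(0.059·RH+f) = 0.6314 μm/a
  Cl⁻ term: 0.01025·264.1^0.27·exp(0.036·88+0.049·-0.3) = 1.082
  sum: 0.6314 + 1.082 → r_corr = 1.713 μm/a
Ordering by μm/a: zinc (3.07) > copper (1.71)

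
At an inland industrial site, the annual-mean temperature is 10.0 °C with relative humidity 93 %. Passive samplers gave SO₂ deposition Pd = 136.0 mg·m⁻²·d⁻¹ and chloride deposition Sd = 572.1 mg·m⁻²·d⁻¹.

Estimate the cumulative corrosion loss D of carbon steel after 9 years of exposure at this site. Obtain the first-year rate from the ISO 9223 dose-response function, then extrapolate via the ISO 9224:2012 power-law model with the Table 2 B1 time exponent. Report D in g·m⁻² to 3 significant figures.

D(9) = 7.78e+03 g·m⁻²

carbon steel: f(T) = +0.150·(T−10) [T≤10 °C] = +0.0000
  sulphur-dioxide contribution → 146.3 μm/a
  chloride contribution → 167.8 μm/a
  ⇒ r_corr(carbon steel) = 314.1 μm/a
Long-term exponent b (ISO 9224 Table 2, B1) = 0.523
  D(9) = 314.1 × 9^0.523 = 314.1 × 3.156 = 991.1 μm
  Mass loss = 991.1 μm × 7.85 g/cm³ = 7780 g·m⁻²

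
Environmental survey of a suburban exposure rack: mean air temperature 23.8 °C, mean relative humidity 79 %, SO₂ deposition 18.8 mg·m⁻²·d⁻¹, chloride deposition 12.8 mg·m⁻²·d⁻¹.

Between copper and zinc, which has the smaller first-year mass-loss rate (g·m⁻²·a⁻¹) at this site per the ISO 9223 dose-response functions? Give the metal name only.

zinc

copper: f(T) = -0.080·(T−10) [T>10 °C] = -1.1040
  sulphur-dioxide contribution → 0.3984 μm/a
  chloride contribution → 1.125 μm/a
  total first-year rate 1.524 μm/a
  mass loss = 1.524 μm/a × 8.96 g/cm³ = 13.65 g·m⁻²·a⁻¹
zinc: f(T) = -0.071·(T−10) [T>10 °C] = -0.9798
  sulphur-dioxide contribution → 0.6667 μm/a
  chloride contribution → 1.065 μm/a
  ⇒ r_corr(zinc) = 1.731 μm/a
  mass loss = 1.731 μm/a × 7.14 g/cm³ = 12.36 g·m⁻²·a⁻¹
Ordering by g·m⁻²·a⁻¹: copper (13.7) > zinc (12.4)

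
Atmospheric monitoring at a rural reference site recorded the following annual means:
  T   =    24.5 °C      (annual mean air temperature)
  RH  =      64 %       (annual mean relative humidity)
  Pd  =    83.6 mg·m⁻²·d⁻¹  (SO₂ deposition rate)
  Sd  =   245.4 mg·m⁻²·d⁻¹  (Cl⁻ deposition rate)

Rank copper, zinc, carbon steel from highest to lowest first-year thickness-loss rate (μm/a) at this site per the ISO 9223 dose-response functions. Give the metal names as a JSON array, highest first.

copper: f(T) = -0.080·(T−10) [T>10 °C] = -1.1600
  sulphur-dioxide contribution → 0.2292 μm/a
  chloride contribution → 1.507 μm/a
  ⇒ r_corr(copper) = 1.736 μm/a
zinc: temperature factor f = -0.071·(14.5) = -1.0295
  sulphur-dioxide contribution → 0.6135 μm/a
  chloride contribution → 5.396 μm/a
  ⇒ r_corr(zinc) = 6.009 μm/a
carbon steel: temperature factor f = -0.054·(14.5) = -0.7830
  sulphur-dioxide contribution → 29.06 μm/a
  chloride contribution → 68.1 μm/a
  ⇒ r_corr(carbon steel) = 97.17 μm/a
Ordering by μm/a: carbon steel (97.2) > zinc (6.01) > copper (1.74)

["carbon steel", "zinc", "copper"]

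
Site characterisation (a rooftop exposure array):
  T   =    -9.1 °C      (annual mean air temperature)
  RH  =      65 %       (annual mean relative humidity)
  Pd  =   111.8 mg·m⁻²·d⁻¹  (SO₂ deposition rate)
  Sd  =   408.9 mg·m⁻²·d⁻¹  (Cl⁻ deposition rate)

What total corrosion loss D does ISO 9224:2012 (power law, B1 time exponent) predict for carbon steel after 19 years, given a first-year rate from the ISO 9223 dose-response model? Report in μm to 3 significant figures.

D(19) = 138 μm

carbon steel: temperature factor f = +0.150·(-19.1) = -2.8650
  sulphur-dioxide contribution → 4.3 μm/a
  chloride contribution → 25.19 μm/a
  total first-year rate 29.49 μm/a
ISO 9224: D(t) = r_corr · t^b with b = 0.523 (carbon steel, B1)
  D(19) = 29.49 × 19^0.523 = 29.49 × 4.664 = 137.6 μm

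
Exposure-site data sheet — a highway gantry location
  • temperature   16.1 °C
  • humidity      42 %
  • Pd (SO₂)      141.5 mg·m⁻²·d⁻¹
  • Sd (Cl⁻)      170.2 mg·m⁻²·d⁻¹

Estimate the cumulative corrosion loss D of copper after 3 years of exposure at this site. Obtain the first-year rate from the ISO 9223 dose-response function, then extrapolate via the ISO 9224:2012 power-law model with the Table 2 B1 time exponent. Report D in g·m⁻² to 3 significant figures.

D(3) = 10.3 g·m⁻²

copper: temperature factor f = -0.080·(6.1) = -0.4880
  sulphur-dioxide contribution → 0.1405 μm/a
  chloride contribution → 0.4096 μm/a
  ⇒ r_corr(copper) = 0.5501 μm/a
Power-law: D(3) = r_corr · 3^0.667
  D(3) = 0.5501 × 3^0.667 = 0.5501 × 2.081 = 1.145 μm
  Mass loss = 1.145 μm × 8.96 g/cm³ = 10.26 g·m⁻²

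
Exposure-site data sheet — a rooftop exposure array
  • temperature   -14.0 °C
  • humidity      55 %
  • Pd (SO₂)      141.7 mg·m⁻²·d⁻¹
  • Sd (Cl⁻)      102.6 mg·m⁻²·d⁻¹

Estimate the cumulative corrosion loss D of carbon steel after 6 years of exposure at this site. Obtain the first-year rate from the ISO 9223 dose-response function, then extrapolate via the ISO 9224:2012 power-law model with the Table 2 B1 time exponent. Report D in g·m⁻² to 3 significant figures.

D(6) = 165 g·m⁻²

carbon steel: f(T) = +0.150·(T−10) [T≤10 °C] = -3.6000
  Pd branch = 1.77·Pd^0.52·e^(0.02·RH+f) = 1.91 μm/a
  Sd branch = 0.102·Sd^0.62·e^(0.033·RH+0.04·T) = 6.318 μm/a
  r_corr = 1.91 + 6.318 = 8.227 μm/a
ISO 9224: D(t) = r_corr · t^b with b = 0.523 (carbon steel, B1)
  D(6) = 8.227 × 6^0.523 = 8.227 × 2.553 = 21 μm
  Mass loss = 21 μm × 7.85 g/cm³ = 164.9 g·m⁻²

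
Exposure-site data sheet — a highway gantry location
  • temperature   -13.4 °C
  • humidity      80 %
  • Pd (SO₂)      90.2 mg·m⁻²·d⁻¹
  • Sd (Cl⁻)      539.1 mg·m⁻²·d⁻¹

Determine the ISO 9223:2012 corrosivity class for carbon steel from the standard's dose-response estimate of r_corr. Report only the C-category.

C3

carbon steel: T≤10 °C ⇒ hinge +0.150·(-13.4−10) = -3.5100
  Pd branch = 1.77·Pd^0.52·e^(0.02·RH+f) = 2.724 μm/a
  Cl⁻ term: 0.102·539.1^0.62·exp(0.033·80+0.04·-13.4) = 41.3
  r_corr = 2.724 + 41.3 = 44.03 μm/a
44 μm/a falls in (25, 50] for carbon steel → category C3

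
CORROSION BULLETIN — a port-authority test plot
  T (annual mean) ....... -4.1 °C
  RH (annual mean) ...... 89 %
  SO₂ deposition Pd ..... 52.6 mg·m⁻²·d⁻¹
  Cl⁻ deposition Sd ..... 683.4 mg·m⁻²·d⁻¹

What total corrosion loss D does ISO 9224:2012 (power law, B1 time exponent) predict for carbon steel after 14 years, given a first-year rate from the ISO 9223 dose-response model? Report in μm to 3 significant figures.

carbon steel: temperature factor f = +0.150·(-14.1) = -2.1150
  SO₂ term: 1.77·52.6^0.52·exp(0.02·89-2.1150) = 9.94
  Sd branch = 0.102·Sd^0.62·e^(0.033·RH+0.04·T) = 93.41 μm/a
  sum: 9.94 + 93.41 → r_corr = 103.4 μm/a
ISO 9224: D(t) = r_corr · t^b with b = 0.523 (carbon steel, B1)
  D(14) = 103.4 × 14^0.523 = 103.4 × 3.976 = 410.9 μm

D(14) = 411 μm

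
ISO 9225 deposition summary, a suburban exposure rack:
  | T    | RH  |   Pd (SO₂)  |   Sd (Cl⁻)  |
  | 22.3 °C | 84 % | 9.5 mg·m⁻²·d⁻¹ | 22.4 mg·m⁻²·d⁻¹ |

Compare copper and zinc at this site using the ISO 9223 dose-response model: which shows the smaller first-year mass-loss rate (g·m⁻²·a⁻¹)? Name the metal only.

zinc

copper: f(T) = -0.080·(T−10) [T>10 °C] = -0.9840
  sulphur-dioxide contribution → 0.5052 μm/a
  chloride contribution → 1.456 μm/a
  total first-year rate 1.961 μm/a
  mass loss = 1.961 μm/a × 8.96 g/cm³ = 17.57 g·m⁻²·a⁻¹
zinc: temperature factor f = -0.071·(12.3) = -0.8733
  sulphur-dioxide contribution → 0.6912 μm/a
  chloride contribution → 1.342 μm/a
  ⇒ r_corr(zinc) = 2.033 μm/a
  mass loss = 2.033 μm/a × 7.14 g/cm³ = 14.52 g·m⁻²·a⁻¹
Ordering by g·m⁻²·a⁻¹: copper (17.6) > zinc (14.5)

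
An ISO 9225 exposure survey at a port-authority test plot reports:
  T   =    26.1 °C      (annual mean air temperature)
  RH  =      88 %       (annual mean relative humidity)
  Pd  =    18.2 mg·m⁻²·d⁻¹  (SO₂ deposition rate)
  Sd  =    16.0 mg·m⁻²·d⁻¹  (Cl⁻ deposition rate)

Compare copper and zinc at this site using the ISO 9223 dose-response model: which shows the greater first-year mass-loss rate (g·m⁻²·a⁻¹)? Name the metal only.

copper

copper: temperature factor f = -0.080·(16.1) = -1.2880
  Pd branch = 0.0053·Pd^0.26·e^(0.059·RH+f) = 0.559 μm/a
  Cl⁻ term: 0.01025·16.0^0.27·exp(0.036·88+0.049·26.1) = 1.85
  sum: 0.559 + 1.85 → r_corr = 2.409 μm/a
  mass loss = 2.409 μm/a × 8.96 g/cm³ = 21.58 g·m⁻²·a⁻¹
zinc: temperature factor f = -0.071·(16.1) = -1.1431
  Pd branch = 0.0129·Pd^0.44·e^(0.046·RH+f) = 0.8445 μm/a
  Cl⁻ term: 0.0175·16.0^0.57·exp(0.008·88+0.085·26.1) = 1.58
  sum: 0.8445 + 1.58 → r_corr = 2.424 μm/a
  mass loss = 2.424 μm/a × 7.14 g/cm³ = 17.31 g·m⁻²·a⁻¹
Ordering by g·m⁻²·a⁻¹: copper (21.6) > zinc (17.3)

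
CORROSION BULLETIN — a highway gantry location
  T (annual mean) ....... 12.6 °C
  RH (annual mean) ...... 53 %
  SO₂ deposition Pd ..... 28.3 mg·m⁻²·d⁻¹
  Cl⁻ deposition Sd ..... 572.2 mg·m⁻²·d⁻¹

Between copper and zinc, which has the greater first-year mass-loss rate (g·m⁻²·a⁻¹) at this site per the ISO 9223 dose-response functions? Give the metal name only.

zinc

copper: T>10 °C ⇒ hinge -0.080·(12.6−10) = -0.2080
  SO₂ term: 0.0053·28.3^0.26·exp(0.059·53-0.2080) = 0.2341
  Sd branch = 0.01025·Sd^0.27·e^(0.036·RH+0.049·T) = 0.7113 μm/a
  r_corr = 0.2341 + 0.7113 = 0.9454 μm/a
  mass loss = 0.9454 μm/a × 8.96 g/cm³ = 8.471 g·m⁻²·a⁻¹
zinc: temperature factor f = -0.071·(2.6) = -0.1846
  Pd branch = 0.0129·Pd^0.44·e^(0.046·RH+f) = 0.5346 μm/a
  Cl⁻ term: 0.0175·572.2^0.57·exp(0.008·53+0.085·12.6) = 2.911
  sum: 0.5346 + 2.911 → r_corr = 3.446 μm/a
  mass loss = 3.446 μm/a × 7.14 g/cm³ = 24.6 g·m⁻²·a⁻¹
Ordering by g·m⁻²·a⁻¹: zinc (24.6) > copper (8.47)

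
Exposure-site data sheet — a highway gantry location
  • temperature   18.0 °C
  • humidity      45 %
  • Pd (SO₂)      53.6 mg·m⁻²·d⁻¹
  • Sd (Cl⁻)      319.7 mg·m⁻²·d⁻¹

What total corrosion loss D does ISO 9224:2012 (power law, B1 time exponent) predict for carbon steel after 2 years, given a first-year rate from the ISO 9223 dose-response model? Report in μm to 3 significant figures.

carbon steel: T>10 °C ⇒ hinge -0.054·(18.0−10) = -0.4320
  Pd branch = 1.77·Pd^0.52·e^(0.02·RH+f) = 22.41 μm/a
  Cl⁻ term: 0.102·319.7^0.62·exp(0.033·45+0.04·18.0) = 33.05
  r_corr = 22.41 + 33.05 = 55.46 μm/a
ISO 9224: D(t) = r_corr · t^b with b = 0.523 (carbon steel, B1)
  D(2) = 55.46 × 2^0.523 = 55.46 × 1.437 = 79.69 μm

D(2) = 79.7 μm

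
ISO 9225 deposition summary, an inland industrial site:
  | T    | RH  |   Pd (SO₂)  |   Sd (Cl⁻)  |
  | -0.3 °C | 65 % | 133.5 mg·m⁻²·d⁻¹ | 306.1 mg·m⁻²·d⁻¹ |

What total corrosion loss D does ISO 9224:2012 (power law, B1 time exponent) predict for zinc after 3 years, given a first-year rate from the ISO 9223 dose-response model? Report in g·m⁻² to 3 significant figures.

D(3) = 39.1 g·m⁻²

zinc: temperature factor f = +0.038·(-10.3) = -0.3914
  sulphur-dioxide contribution → 1.494 μm/a
  chloride contribution → 0.7494 μm/a
  total first-year rate 2.243 μm/a
Long-term exponent b (ISO 9224 Table 2, B1) = 0.813
  D(3) = 2.243 × 3^0.813 = 2.243 × 2.443 = 5.481 μm
  Mass loss = 5.481 μm × 7.14 g/cm³ = 39.13 g·m⁻²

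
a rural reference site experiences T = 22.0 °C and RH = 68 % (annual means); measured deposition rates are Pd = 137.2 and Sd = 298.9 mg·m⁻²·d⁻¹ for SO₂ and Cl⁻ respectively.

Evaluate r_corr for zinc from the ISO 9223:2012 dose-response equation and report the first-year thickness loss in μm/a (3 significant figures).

r_corr = 6.14 μm/a

zinc: temperature factor f = -0.071·(12.0) = -0.8520
  sulphur-dioxide contribution → 1.095 μm/a
  chloride contribution → 5.041 μm/a
  total first-year rate 6.136 μm/a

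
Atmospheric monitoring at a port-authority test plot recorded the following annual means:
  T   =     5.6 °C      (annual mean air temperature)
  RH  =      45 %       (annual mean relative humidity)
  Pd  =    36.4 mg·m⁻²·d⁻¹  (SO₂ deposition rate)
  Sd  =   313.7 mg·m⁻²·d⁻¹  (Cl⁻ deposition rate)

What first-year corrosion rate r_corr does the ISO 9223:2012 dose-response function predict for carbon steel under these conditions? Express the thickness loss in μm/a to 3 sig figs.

carbon steel: temperature factor f = +0.150·(-4.4) = -0.6600
  SO₂ term: 1.77·36.4^0.52·exp(0.02·45-0.6600) = 14.59
  Cl⁻ term: 0.102·313.7^0.62·exp(0.033·45+0.04·5.6) = 19.89
  sum: 14.59 + 19.89 → r_corr = 34.48 μm/a

r_corr = 34.5 μm/a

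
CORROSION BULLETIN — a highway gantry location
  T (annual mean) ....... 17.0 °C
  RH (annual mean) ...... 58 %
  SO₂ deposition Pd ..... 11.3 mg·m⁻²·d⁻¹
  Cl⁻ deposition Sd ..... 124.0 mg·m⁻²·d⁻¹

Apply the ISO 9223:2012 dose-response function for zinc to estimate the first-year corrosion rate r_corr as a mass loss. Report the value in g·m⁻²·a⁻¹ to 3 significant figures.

r_corr = 15.5 g·m⁻²·a⁻¹

zinc: f(T) = -0.071·(T−10) [T>10 °C] = -0.4970
  Pd branch = 0.0129·Pd^0.44·e^(0.046·RH+f) = 0.3287 μm/a
  Cl⁻ term: 0.0175·124.0^0.57·exp(0.008·58+0.085·17.0) = 1.842
  sum: 0.3287 + 1.842 → r_corr = 2.171 μm/a
Convert to mass loss: 2.171 μm/a × 7.14 g/cm³ = 15.5 g·m⁻²·a⁻¹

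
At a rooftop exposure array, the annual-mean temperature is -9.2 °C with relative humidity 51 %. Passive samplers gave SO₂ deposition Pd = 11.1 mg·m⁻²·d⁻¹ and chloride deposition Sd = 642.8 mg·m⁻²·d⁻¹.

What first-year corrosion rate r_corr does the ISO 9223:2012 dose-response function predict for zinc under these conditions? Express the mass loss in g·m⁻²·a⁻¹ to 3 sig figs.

zinc: T≤10 °C ⇒ hinge +0.038·(-9.2−10) = -0.7296
  SO₂ term: 0.0129·11.1^0.44·exp(0.046·51-0.7296) = 0.1873
  Sd branch = 0.0175·Sd^0.57·e^(0.008·RH+0.085·T) = 0.48 μm/a
  sum: 0.1873 + 0.48 → r_corr = 0.6673 μm/a
Convert to mass loss: 0.6673 μm/a × 7.14 g/cm³ = 4.764 g·m⁻²·a⁻¹

r_corr = 4.76 g·m⁻²·a⁻¹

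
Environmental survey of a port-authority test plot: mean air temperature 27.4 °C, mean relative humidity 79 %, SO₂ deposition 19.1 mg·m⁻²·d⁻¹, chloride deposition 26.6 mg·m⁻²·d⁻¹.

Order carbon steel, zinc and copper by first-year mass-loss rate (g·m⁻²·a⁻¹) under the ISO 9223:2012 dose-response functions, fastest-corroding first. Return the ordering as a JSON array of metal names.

carbon steel: temperature factor f = -0.054·(17.4) = -0.9396
  Pd branch = 1.77·Pd^0.52·e^(0.02·RH+f) = 15.57 μm/a
  Cl⁻ term: 0.102·26.6^0.62·exp(0.033·79+0.04·27.4) = 31.64
  sum: 15.57 + 31.64 → r_corr = 47.21 μm/a
  mass loss = 47.21 μm/a × 7.85 g/cm³ = 370.6 g·m⁻²·a⁻¹
zinc: T>10 °C ⇒ hinge -0.071·(27.4−10) = -1.2354
  Pd branch = 0.0129·Pd^0.44·e^(0.046·RH+f) = 0.5199 μm/a
  Sd branch = 0.0175·Sd^0.57·e^(0.008·RH+0.085·T) = 2.194 μm/a
  sum: 0.5199 + 2.194 → r_corr = 2.714 μm/a
  mass loss = 2.714 μm/a × 7.14 g/cm³ = 19.37 g·m⁻²·a⁻¹
copper: f(T) = -0.080·(T−10) [T>10 °C] = -1.3920
  SO₂ term: 0.0053·19.1^0.26·exp(0.059·79-1.3920) = 0.3
  Cl⁻ term: 0.01025·26.6^0.27·exp(0.036·79+0.049·27.4) = 1.636
  r_corr = 0.3 + 1.636 = 1.935 μm/a
  mass loss = 1.935 μm/a × 8.96 g/cm³ = 17.34 g·m⁻²·a⁻¹
Ordering by g·m⁻²·a⁻¹: carbon steel (371) > zinc (19.4) > copper (17.3)

["carbon steel", "zinc", "copper"]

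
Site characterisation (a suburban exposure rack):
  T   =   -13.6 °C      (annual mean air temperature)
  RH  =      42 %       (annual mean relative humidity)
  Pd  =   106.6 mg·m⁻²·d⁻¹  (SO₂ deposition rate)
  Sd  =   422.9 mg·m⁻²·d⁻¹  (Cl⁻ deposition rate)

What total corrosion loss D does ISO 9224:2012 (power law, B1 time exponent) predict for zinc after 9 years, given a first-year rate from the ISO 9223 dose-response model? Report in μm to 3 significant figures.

D(9) = 3.14 μm

zinc: f(T) = +0.038·(T−10) [T≤10 °C] = -0.8968
  sulphur-dioxide contribution → 0.2834 μm/a
  chloride contribution → 0.242 μm/a
  ⇒ r_corr(zinc) = 0.5254 μm/a
Power-law: D(9) = r_corr · 9^0.813
  D(9) = 0.5254 × 9^0.813 = 0.5254 × 5.968 = 3.136 μm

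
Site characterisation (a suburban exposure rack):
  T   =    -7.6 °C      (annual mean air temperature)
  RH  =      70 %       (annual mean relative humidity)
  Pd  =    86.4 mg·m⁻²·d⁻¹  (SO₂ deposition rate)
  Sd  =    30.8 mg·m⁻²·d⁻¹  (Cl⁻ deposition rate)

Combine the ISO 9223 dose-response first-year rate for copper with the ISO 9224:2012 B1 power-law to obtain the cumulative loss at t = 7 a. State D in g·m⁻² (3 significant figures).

copper: temperature factor f = +0.126·(-17.6) = -2.2176
  sulphur-dioxide contribution → 0.1144 μm/a
  chloride contribution → 0.2215 μm/a
  total first-year rate 0.3358 μm/a
ISO 9224: D(t) = r_corr · t^b with b = 0.667 (copper, B1)
  D(7) = 0.3358 × 7^0.667 = 0.3358 × 3.662 = 1.23 μm
  Mass loss = 1.23 μm × 8.96 g/cm³ = 11.02 g·m⁻²

D(7) = 11.0 g·m⁻²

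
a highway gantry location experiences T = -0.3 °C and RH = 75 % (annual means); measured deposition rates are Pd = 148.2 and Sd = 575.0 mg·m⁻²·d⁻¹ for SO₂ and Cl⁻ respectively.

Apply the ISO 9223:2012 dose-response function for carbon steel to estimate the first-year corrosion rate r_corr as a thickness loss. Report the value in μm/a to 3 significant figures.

carbon steel: temperature factor f = +0.150·(-10.3) = -1.5450
  SO₂ term: 1.77·148.2^0.52·exp(0.02·75-1.5450) = 22.77
  Cl⁻ term: 0.102·575.0^0.62·exp(0.033·75+0.04·-0.3) = 61.55
  r_corr = 22.77 + 61.55 = 84.32 μm/a

r_corr = 84.3 μm/a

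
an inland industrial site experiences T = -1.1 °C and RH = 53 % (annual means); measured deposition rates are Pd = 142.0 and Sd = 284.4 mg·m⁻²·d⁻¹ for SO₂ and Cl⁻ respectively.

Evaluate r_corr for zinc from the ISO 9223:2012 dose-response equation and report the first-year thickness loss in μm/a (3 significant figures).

zinc: T≤10 °C ⇒ hinge +0.038·(-1.1−10) = -0.4218
  Pd branch = 0.0129·Pd^0.44·e^(0.046·RH+f) = 0.8575 μm/a
  Sd branch = 0.0175·Sd^0.57·e^(0.008·RH+0.085·T) = 0.61 μm/a
  sum: 0.8575 + 0.61 → r_corr = 1.467 μm/a

r_corr = 1.47 μm/a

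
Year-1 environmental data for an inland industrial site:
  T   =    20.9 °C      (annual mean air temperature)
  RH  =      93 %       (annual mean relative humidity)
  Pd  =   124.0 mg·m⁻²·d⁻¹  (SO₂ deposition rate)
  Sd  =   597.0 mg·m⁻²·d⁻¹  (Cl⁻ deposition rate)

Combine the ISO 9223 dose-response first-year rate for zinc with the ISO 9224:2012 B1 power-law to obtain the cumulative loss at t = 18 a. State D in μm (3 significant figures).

D(18) = 125 μm

zinc: f(T) = -0.071·(T−10) [T>10 °C] = -0.7739
  sulphur-dioxide contribution → 3.577 μm/a
  chloride contribution → 8.317 μm/a
  ⇒ r_corr(zinc) = 11.89 μm/a
ISO 9224: D(t) = r_corr · t^b with b = 0.813 (zinc, B1)
  D(18) = 11.89 × 18^0.813 = 11.89 × 10.48 = 124.7 μm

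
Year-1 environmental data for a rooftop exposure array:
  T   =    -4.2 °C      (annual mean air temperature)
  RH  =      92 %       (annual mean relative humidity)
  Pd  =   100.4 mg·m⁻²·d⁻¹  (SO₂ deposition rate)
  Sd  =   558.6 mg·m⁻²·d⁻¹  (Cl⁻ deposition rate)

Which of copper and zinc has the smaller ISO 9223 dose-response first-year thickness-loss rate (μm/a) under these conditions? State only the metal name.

copper: temperature factor f = +0.126·(-14.2) = -1.7892
  SO₂ term: 0.0053·100.4^0.26·exp(0.059·92-1.7892) = 0.6684
  Sd branch = 0.01025·Sd^0.27·e^(0.036·RH+0.049·T) = 1.263 μm/a
  r_corr = 0.6684 + 1.263 = 1.932 μm/a
zinc: temperature factor f = +0.038·(-14.2) = -0.5396
  SO₂ term: 0.0129·100.4^0.44·exp(0.046·92-0.5396) = 3.935
  Sd branch = 0.0175·Sd^0.57·e^(0.008·RH+0.085·T) = 0.9408 μm/a
  sum: 3.935 + 0.9408 → r_corr = 4.876 μm/a
Ordering by μm/a: zinc (4.88) > copper (1.93)

copper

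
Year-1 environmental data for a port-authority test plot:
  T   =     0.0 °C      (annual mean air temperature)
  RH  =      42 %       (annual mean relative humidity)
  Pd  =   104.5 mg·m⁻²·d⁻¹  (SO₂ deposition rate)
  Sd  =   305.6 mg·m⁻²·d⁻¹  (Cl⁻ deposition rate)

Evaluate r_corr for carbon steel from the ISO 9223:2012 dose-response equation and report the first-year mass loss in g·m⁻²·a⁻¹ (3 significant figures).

carbon steel: temperature factor f = +0.150·(-10.0) = -1.5000
  Pd branch = 1.77·Pd^0.52·e^(0.02·RH+f) = 10.26 μm/a
  Cl⁻ term: 0.102·305.6^0.62·exp(0.033·42+0.04·0.0) = 14.17
  r_corr = 10.26 + 14.17 = 24.43 μm/a
Convert to mass loss: 24.43 μm/a × 7.85 g/cm³ = 191.8 g·m⁻²·a⁻¹

r_corr = 192 g·m⁻²·a⁻¹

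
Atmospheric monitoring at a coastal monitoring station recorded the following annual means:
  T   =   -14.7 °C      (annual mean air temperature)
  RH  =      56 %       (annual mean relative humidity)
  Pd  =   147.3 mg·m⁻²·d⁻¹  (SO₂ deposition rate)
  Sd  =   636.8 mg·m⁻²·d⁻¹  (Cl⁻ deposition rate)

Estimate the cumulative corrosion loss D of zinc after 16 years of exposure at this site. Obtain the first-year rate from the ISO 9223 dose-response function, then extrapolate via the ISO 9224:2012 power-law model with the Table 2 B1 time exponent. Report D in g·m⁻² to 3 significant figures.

D(16) = 61.8 g·m⁻²

zinc: T≤10 °C ⇒ hinge +0.038·(-14.7−10) = -0.9386
  Pd branch = 0.0129·Pd^0.44·e^(0.046·RH+f) = 0.5966 μm/a
  Sd branch = 0.0175·Sd^0.57·e^(0.008·RH+0.085·T) = 0.3113 μm/a
  sum: 0.5966 + 0.3113 → r_corr = 0.908 μm/a
Long-term exponent b (ISO 9224 Table 2, B1) = 0.813
  D(16) = 0.908 × 16^0.813 = 0.908 × 9.527 = 8.65 μm
  Mass loss = 8.65 μm × 7.14 g/cm³ = 61.76 g·m⁻²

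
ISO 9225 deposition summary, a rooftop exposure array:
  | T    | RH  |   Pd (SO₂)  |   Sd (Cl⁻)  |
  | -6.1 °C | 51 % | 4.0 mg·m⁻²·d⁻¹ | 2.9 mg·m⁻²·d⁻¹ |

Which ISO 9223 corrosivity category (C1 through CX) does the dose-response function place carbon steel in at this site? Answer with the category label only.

C2

carbon steel: T≤10 °C ⇒ hinge +0.150·(-6.1−10) = -2.4150
  SO₂ term: 1.77·4.0^0.52·exp(0.02·51-2.4150) = 0.902
  Sd branch = 0.102·Sd^0.62·e^(0.033·RH+0.04·T) = 0.8322 μm/a
  sum: 0.902 + 0.8322 → r_corr = 1.734 μm/a
ISO 9223 Table 2 (carbon steel): 1.3 < 1.73 ≤ 25 μm/a ⇒ C2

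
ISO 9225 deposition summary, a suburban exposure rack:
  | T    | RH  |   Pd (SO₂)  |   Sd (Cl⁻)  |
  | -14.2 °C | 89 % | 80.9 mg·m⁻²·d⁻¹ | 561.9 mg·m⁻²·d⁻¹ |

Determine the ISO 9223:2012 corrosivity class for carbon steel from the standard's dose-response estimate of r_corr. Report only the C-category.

C4

carbon steel: temperature factor f = +0.150·(-24.2) = -3.6300
  Pd branch = 1.77·Pd^0.52·e^(0.02·RH+f) = 2.733 μm/a
  Cl⁻ term: 0.102·561.9^0.62·exp(0.033·89+0.04·-14.2) = 55.24
  r_corr = 2.733 + 55.24 = 57.97 μm/a
ISO 9223 Table 2 (carbon steel): 50 < 58 ≤ 80 μm/a ⇒ C4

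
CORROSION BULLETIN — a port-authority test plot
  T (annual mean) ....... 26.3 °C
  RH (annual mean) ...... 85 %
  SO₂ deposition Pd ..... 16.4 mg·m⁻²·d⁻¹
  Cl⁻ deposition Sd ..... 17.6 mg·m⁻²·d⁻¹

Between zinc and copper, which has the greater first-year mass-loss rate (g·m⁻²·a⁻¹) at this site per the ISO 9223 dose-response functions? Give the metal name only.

zinc: f(T) = -0.071·(T−10) [T>10 °C] = -1.1573
  sulphur-dioxide contribution → 0.6928 μm/a
  chloride contribution → 1.656 μm/a
  total first-year rate 2.349 μm/a
  mass loss = 2.349 μm/a × 7.14 g/cm³ = 16.77 g·m⁻²·a⁻¹
copper: T>10 °C ⇒ hinge -0.080·(26.3−10) = -1.3040
  sulphur-dioxide contribution → 0.4485 μm/a
  chloride contribution → 1.72 μm/a
  total first-year rate 2.169 μm/a
  mass loss = 2.169 μm/a × 8.96 g/cm³ = 19.43 g·m⁻²·a⁻¹
Ordering by g·m⁻²·a⁻¹: copper (19.4) > zinc (16.8)

copper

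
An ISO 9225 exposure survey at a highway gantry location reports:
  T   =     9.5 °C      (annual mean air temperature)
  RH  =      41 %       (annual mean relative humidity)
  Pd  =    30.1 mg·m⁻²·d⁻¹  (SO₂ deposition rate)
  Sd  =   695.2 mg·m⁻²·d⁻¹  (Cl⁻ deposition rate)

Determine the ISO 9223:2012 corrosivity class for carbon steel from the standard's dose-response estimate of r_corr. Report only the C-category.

carbon steel: f(T) = +0.150·(T−10) [T≤10 °C] = -0.0750
  SO₂ term: 1.77·30.1^0.52·exp(0.02·41-0.0750) = 21.9
  Cl⁻ term: 0.102·695.2^0.62·exp(0.033·41+0.04·9.5) = 33.37
  sum: 21.9 + 33.37 → r_corr = 55.27 μm/a
ISO 9223 Table 2 (carbon steel): 50 < 55.3 ≤ 80 μm/a ⇒ C4

C4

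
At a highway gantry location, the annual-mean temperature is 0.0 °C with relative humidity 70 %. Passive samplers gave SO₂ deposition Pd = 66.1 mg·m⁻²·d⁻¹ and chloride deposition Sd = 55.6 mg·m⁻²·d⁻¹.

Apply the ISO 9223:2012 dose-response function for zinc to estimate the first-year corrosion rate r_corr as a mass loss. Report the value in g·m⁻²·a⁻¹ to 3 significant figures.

zinc: T≤10 °C ⇒ hinge +0.038·(0.0−10) = -0.3800
  Pd branch = 0.0129·Pd^0.44·e^(0.046·RH+f) = 1.396 μm/a
  Cl⁻ term: 0.0175·55.6^0.57·exp(0.008·70+0.085·0.0) = 0.3026
  r_corr = 1.396 + 0.3026 = 1.699 μm/a
Convert to mass loss: 1.699 μm/a × 7.14 g/cm³ = 12.13 g·m⁻²·a⁻¹

r_corr = 12.1 g·m⁻²·a⁻¹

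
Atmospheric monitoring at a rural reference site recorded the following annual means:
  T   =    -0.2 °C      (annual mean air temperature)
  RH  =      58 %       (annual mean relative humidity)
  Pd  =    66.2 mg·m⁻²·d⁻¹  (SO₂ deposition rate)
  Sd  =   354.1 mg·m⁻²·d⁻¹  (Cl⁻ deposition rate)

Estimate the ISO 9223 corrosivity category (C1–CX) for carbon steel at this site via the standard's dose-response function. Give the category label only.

carbon steel: f(T) = +0.150·(T−10) [T≤10 °C] = -1.5300
  SO₂ term: 1.77·66.2^0.52·exp(0.02·58-1.5300) = 10.82
  Cl⁻ term: 0.102·354.1^0.62·exp(0.033·58+0.04·-0.2) = 26.11
  r_corr = 10.82 + 26.11 = 36.93 μm/a
ISO 9223 Table 2 (carbon steel): 25 < 36.9 ≤ 50 μm/a ⇒ C3

C3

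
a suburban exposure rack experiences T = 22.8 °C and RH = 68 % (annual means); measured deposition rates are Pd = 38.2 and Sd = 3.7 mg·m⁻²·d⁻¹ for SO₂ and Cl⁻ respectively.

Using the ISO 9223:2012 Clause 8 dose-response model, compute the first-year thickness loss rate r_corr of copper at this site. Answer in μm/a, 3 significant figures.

r_corr = 0.787 μm/a

copper: f(T) = -0.080·(T−10) [T>10 °C] = -1.0240
  sulphur-dioxide contribution → 0.2712 μm/a
  chloride contribution → 0.5158 μm/a
  total first-year rate 0.787 μm/a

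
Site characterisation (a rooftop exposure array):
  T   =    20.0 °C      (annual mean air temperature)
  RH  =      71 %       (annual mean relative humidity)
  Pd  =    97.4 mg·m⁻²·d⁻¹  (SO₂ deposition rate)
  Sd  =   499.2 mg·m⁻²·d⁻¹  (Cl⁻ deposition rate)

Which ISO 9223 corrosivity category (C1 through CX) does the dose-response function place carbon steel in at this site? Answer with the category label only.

carbon steel: f(T) = -0.054·(T−10) [T>10 °C] = -0.5400
  sulphur-dioxide contribution → 46.15 μm/a
  chloride contribution → 111.3 μm/a
  ⇒ r_corr(carbon steel) = 157.5 μm/a
Category bounds: 80…200 μm/a bracket r_corr ⇒ C5

C5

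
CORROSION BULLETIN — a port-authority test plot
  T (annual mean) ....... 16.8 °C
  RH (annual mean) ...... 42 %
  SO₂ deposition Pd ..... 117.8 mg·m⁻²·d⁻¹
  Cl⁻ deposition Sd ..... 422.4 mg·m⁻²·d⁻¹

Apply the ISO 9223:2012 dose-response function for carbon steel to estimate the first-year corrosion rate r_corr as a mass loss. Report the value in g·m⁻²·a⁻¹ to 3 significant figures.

r_corr = 532 g·m⁻²·a⁻¹

carbon steel: T>10 °C ⇒ hinge -0.054·(16.8−10) = -0.3672
  Pd branch = 1.77·Pd^0.52·e^(0.02·RH+f) = 33.91 μm/a
  Cl⁻ term: 0.102·422.4^0.62·exp(0.033·42+0.04·16.8) = 33.91
  r_corr = 33.91 + 33.91 = 67.82 μm/a
Convert to mass loss: 67.82 μm/a × 7.85 g/cm³ = 532.4 g·m⁻²·a⁻¹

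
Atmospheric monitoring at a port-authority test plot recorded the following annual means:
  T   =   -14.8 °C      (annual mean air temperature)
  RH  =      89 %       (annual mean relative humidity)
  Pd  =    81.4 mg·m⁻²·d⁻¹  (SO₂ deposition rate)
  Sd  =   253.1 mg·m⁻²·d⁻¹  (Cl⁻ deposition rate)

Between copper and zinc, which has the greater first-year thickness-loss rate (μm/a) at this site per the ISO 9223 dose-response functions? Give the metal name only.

copper: temperature factor f = +0.126·(-24.8) = -3.1248
  sulphur-dioxide contribution → 0.1395 μm/a
  chloride contribution → 0.5447 μm/a
  total first-year rate 0.6841 μm/a
zinc: temperature factor f = +0.038·(-24.8) = -0.9424
  sulphur-dioxide contribution → 2.089 μm/a
  chloride contribution → 0.2376 μm/a
  ⇒ r_corr(zinc) = 2.327 μm/a
Ordering by μm/a: zinc (2.33) > copper (0.684)

zinc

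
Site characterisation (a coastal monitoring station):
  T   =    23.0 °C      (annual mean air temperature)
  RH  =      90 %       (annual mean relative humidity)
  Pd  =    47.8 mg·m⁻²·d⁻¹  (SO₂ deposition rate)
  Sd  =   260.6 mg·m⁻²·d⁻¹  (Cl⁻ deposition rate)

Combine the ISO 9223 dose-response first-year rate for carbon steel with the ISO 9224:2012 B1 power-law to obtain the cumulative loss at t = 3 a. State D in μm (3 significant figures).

D(3) = 349 μm

carbon steel: temperature factor f = -0.054·(13.0) = -0.7020
  sulphur-dioxide contribution → 39.64 μm/a
  chloride contribution → 157 μm/a
  ⇒ r_corr(carbon steel) = 196.6 μm/a
Power-law: D(3) = r_corr · 3^0.523
  D(3) = 196.6 × 3^0.523 = 196.6 × 1.776 = 349.3 μm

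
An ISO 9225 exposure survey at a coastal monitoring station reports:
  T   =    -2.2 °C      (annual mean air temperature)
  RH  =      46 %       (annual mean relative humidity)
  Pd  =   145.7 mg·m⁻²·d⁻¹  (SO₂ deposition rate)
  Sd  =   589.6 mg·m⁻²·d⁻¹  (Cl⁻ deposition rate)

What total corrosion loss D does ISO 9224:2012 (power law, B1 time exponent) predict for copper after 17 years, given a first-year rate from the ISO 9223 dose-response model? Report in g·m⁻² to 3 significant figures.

D(17) = 19.7 g·m⁻²

copper: temperature factor f = +0.126·(-12.2) = -1.5372
  sulphur-dioxide contribution → 0.06278 μm/a
  chloride contribution → 0.2699 μm/a
  total first-year rate 0.3327 μm/a
ISO 9224: D(t) = r_corr · t^b with b = 0.667 (copper, B1)
  D(17) = 0.3327 × 17^0.667 = 0.3327 × 6.618 = 2.201 μm
  Mass loss = 2.201 μm × 8.96 g/cm³ = 19.72 g·m⁻²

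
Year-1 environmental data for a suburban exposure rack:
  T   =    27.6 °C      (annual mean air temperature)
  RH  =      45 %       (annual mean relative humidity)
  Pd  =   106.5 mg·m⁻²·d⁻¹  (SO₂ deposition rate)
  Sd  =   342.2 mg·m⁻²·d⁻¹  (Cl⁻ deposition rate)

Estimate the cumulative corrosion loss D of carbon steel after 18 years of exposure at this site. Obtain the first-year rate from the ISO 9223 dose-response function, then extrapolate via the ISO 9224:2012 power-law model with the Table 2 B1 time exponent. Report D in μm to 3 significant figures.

D(18) = 316 μm

carbon steel: T>10 °C ⇒ hinge -0.054·(27.6−10) = -0.9504
  sulphur-dioxide contribution → 19.07 μm/a
  chloride contribution → 50.61 μm/a
  total first-year rate 69.68 μm/a
ISO 9224: D(t) = r_corr · t^b with b = 0.523 (carbon steel, B1)
  D(18) = 69.68 × 18^0.523 = 69.68 × 4.534 = 315.9 μm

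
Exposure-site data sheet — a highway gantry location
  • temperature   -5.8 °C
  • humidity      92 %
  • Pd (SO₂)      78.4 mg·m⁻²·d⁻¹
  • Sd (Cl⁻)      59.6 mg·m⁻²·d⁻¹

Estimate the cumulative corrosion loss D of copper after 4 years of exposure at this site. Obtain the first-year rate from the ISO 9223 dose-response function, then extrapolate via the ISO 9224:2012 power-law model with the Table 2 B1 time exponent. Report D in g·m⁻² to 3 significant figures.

D(4) = 26.0 g·m⁻²

copper: f(T) = +0.126·(T−10) [T≤10 °C] = -1.9908
  sulphur-dioxide contribution → 0.5123 μm/a
  chloride contribution → 0.6383 μm/a
  total first-year rate 1.151 μm/a
ISO 9224: D(t) = r_corr · t^b with b = 0.667 (copper, B1)
  D(4) = 1.151 × 4^0.667 = 1.151 × 2.521 = 2.901 μm
  Mass loss = 2.901 μm × 8.96 g/cm³ = 25.99 g·m⁻²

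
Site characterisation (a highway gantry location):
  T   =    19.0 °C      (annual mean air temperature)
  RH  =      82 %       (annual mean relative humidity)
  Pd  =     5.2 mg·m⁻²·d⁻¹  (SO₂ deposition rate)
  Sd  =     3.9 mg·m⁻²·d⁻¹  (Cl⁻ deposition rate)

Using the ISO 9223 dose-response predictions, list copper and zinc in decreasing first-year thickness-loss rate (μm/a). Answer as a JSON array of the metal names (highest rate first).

copper: T>10 °C ⇒ hinge -0.080·(19.0−10) = -0.7200
  SO₂ term: 0.0053·5.2^0.26·exp(0.059·82-0.7200) = 0.4999
  Sd branch = 0.01025·Sd^0.27·e^(0.036·RH+0.049·T) = 0.7189 μm/a
  sum: 0.4999 + 0.7189 → r_corr = 1.219 μm/a
zinc: temperature factor f = -0.071·(9.0) = -0.6390
  SO₂ term: 0.0129·5.2^0.44·exp(0.046·82-0.6390) = 0.6113
  Sd branch = 0.0175·Sd^0.57·e^(0.008·RH+0.085·T) = 0.3683 μm/a
  r_corr = 0.6113 + 0.3683 = 0.9797 μm/a
Ordering by μm/a: copper (1.22) > zinc (0.98)

["copper", "zinc"]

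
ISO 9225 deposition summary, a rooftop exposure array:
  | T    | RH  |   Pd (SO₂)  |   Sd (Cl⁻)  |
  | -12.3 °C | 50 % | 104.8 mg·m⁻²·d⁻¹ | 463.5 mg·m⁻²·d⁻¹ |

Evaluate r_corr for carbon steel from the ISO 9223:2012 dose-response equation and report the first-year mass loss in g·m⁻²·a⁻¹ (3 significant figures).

r_corr = 130 g·m⁻²·a⁻¹

carbon steel: temperature factor f = +0.150·(-22.3) = -3.3450
  SO₂ term: 1.77·104.8^0.52·exp(0.02·50-3.3450) = 1.906
  Sd branch = 0.102·Sd^0.62·e^(0.033·RH+0.04·T) = 14.6 μm/a
  r_corr = 1.906 + 14.6 = 16.51 μm/a
Convert to mass loss: 16.51 μm/a × 7.85 g/cm³ = 129.6 g·m⁻²·a⁻¹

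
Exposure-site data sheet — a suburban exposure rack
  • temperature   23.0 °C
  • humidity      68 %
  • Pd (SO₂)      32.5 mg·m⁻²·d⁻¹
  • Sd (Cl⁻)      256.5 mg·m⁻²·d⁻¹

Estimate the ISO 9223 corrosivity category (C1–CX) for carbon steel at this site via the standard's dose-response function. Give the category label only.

carbon steel: f(T) = -0.054·(T−10) [T>10 °C] = -0.7020
  Pd branch = 1.77·Pd^0.52·e^(0.02·RH+f) = 20.89 μm/a
  Sd branch = 0.102·Sd^0.62·e^(0.033·RH+0.04·T) = 75.22 μm/a
  r_corr = 20.89 + 75.22 = 96.11 μm/a
96.1 μm/a falls in (80, 200] for carbon steel → category C5

C5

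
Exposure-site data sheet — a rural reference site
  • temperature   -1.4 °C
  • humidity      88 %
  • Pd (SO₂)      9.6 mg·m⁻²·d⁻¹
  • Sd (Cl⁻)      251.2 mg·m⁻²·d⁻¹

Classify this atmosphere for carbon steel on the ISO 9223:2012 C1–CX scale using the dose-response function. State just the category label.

carbon steel: f(T) = +0.150·(T−10) [T≤10 °C] = -1.7100
  Pd branch = 1.77·Pd^0.52·e^(0.02·RH+f) = 6.032 μm/a
  Sd branch = 0.102·Sd^0.62·e^(0.033·RH+0.04·T) = 54.14 μm/a
  sum: 6.032 + 54.14 → r_corr = 60.17 μm/a
60.2 μm/a falls in (50, 80] for carbon steel → category C4

C4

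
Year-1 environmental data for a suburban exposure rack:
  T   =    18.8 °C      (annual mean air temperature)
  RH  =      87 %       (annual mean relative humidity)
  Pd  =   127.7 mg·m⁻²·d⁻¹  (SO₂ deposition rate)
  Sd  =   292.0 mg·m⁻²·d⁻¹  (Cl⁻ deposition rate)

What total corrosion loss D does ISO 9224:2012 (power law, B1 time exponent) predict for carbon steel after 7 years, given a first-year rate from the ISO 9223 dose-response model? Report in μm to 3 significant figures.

D(7) = 573 μm

carbon steel: temperature factor f = -0.054·(8.8) = -0.4752
  sulphur-dioxide contribution → 78.07 μm/a
  chloride contribution → 129 μm/a
  total first-year rate 207.1 μm/a
ISO 9224: D(t) = r_corr · t^b with b = 0.523 (carbon steel, B1)
  D(7) = 207.1 × 7^0.523 = 207.1 × 2.767 = 572.9 μm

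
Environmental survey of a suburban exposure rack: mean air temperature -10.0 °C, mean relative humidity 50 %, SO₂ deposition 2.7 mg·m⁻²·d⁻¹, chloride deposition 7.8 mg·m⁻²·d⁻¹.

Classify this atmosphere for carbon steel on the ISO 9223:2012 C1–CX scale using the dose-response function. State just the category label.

C2

carbon steel: temperature factor f = +0.150·(-20.0) = -3.0000
  sulphur-dioxide contribution → 0.4015 μm/a
  chloride contribution → 1.272 μm/a
  ⇒ r_corr(carbon steel) = 1.674 μm/a
ISO 9223 Table 2 (carbon steel): 1.3 < 1.67 ≤ 25 μm/a ⇒ C2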